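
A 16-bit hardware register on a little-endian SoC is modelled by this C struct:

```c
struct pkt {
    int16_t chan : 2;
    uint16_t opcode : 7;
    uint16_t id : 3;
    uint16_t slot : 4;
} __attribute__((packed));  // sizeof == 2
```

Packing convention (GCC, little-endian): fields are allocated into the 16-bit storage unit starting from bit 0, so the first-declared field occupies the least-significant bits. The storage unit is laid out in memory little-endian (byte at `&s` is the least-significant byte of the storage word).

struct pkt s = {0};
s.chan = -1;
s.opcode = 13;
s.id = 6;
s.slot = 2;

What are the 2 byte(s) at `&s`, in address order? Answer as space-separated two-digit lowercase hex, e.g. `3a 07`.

[0+:2] chan=-1 & 0x3 = 0x3; word=0x0003
[2+:7] opcode=13 & 0x7f = 0xd; word=0x0037
[9+:3] id=6 & 0x7 = 0x6; word=0x0c37
[12+:4] slot=2 & 0xf = 0x2; word=0x2c37
word = 0x2c37 → little-endian bytes:
  [0]=0x37  [1]=0x2c

37 2c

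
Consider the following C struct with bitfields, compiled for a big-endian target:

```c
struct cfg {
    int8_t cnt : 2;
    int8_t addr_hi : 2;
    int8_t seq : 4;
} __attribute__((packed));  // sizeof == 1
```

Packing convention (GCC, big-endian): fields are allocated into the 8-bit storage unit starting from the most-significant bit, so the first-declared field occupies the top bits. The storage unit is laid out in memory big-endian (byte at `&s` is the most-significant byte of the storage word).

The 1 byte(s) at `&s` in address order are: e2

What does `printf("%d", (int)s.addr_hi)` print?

[0]=0xe2 (big-endian) → word 0xe2
cnt [6+:2] = (word>>6) & 0x3 = 3
addr_hi [4+:2] = (word>>4) & 0x3 = 2  ←
seq [0+:4] = (word>>0) & 0xf = 2
addr_hi signed 2b, MSB=1: 2 - 4 = -2

-2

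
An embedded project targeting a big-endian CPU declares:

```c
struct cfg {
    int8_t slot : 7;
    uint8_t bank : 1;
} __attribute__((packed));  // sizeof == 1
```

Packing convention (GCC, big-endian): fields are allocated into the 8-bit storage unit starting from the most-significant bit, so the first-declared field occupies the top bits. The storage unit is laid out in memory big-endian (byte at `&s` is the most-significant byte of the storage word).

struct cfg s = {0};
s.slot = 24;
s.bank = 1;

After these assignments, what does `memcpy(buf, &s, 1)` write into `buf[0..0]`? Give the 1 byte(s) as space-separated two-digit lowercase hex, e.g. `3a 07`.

slot:7 = 24 → 0x18 << 1 → word 0x30
bank:1 = 1 → 0x1 << 0 → word 0x31
word = 0x31 → big-endian bytes:
  [0]=0x31

31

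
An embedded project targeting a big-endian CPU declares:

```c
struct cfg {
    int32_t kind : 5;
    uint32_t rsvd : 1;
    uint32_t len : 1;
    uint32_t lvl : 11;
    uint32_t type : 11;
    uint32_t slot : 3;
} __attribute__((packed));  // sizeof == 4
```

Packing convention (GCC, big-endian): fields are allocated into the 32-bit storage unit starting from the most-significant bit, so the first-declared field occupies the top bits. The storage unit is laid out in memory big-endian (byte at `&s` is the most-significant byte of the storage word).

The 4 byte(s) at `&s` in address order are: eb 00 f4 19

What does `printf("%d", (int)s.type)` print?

1667

[0]=0xeb [1]=0x00 [2]=0xf4 [3]=0x19 (big-endian) → word 0xeb00f419
kind:5 @ bit 27 → (0xeb00f419>>27)&0x1f = 0x1d
rsvd:1 @ bit 26 → (0xeb00f419>>26)&0x1 = 0x0
len:1 @ bit 25 → (0xeb00f419>>25)&0x1 = 0x1
lvl:11 @ bit 14 → (0xeb00f419>>14)&0x7ff = 0x403
type:11 @ bit 3 → (0xeb00f419>>3)&0x7ff = 0x683  ←
slot:3 @ bit 0 → (0xeb00f419>>0)&0x7 = 0x1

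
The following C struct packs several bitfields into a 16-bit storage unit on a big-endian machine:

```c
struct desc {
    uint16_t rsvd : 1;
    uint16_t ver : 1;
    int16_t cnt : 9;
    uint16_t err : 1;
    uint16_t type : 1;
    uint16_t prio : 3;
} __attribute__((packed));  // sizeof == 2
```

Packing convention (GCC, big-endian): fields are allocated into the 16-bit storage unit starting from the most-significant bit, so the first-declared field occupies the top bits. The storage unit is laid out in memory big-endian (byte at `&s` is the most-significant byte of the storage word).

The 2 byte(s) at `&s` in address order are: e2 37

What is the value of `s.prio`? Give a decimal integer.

7

[0]=0xe2 [1]=0x37 (big-endian) → word 0xe237
rsvd:1 @ bit 15 → (0xe237>>15)&0x1 = 0x1
ver:1 @ bit 14 → (0xe237>>14)&0x1 = 0x1
cnt:9 @ bit 5 → (0xe237>>5)&0x1ff = 0x111
err:1 @ bit 4 → (0xe237>>4)&0x1 = 0x1
type:1 @ bit 3 → (0xe237>>3)&0x1 = 0x0
prio:3 @ bit 0 → (0xe237>>0)&0x7 = 0x7  ←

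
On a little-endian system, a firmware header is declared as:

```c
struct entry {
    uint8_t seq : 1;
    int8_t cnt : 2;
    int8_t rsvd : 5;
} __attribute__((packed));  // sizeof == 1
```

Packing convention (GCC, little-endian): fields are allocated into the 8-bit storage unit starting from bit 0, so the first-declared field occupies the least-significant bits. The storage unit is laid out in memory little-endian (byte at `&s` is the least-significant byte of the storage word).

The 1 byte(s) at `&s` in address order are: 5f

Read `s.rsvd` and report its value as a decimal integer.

[0]=0x5f (little-endian) → word 0x5f
seq:1 @ bit 0 → (0x5f>>0)&0x1 = 0x1
cnt:2 @ bit 1 → (0x5f>>1)&0x3 = 0x3
rsvd:5 @ bit 3 → (0x5f>>3)&0x1f = 0xb  ←
rsvd signed 5b, MSB=0: value = 11

11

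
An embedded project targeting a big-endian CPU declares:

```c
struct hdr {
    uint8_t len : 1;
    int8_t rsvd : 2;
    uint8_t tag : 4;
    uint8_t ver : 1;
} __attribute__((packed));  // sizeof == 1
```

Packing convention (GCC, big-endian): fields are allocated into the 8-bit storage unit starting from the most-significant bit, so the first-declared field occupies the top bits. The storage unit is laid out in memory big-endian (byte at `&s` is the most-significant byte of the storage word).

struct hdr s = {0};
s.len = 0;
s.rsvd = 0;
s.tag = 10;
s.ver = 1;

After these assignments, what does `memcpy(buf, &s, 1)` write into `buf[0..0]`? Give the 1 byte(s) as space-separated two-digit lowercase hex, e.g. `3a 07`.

len (1b) val=0 bits=0x0 at bit 7: 0x00
rsvd (2b) val=0 bits=0x0 at bit 5: 0x00
tag (4b) val=10 bits=0xa at bit 1: 0x14
ver (1b) val=1 bits=0x1 at bit 0: 0x15
word = 0x15 → big-endian bytes:
  [0]=0x15

15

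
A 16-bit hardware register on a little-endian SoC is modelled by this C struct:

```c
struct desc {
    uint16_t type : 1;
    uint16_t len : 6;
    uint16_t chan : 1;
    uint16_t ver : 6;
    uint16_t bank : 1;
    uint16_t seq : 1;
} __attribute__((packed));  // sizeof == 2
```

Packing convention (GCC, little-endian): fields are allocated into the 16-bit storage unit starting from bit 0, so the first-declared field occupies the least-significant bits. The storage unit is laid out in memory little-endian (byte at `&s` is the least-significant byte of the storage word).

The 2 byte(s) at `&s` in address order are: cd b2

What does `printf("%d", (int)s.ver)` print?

50

[0]=0xcd [1]=0xb2 (little-endian) → word 0xb2cd
type:1 @ bit 0 → (0xb2cd>>0)&0x1 = 0x1
len:6 @ bit 1 → (0xb2cd>>1)&0x3f = 0x26
chan:1 @ bit 7 → (0xb2cd>>7)&0x1 = 0x1
ver:6 @ bit 8 → (0xb2cd>>8)&0x3f = 0x32  ←
bank:1 @ bit 14 → (0xb2cd>>14)&0x1 = 0x0
seq:1 @ bit 15 → (0xb2cd>>15)&0x1 = 0x1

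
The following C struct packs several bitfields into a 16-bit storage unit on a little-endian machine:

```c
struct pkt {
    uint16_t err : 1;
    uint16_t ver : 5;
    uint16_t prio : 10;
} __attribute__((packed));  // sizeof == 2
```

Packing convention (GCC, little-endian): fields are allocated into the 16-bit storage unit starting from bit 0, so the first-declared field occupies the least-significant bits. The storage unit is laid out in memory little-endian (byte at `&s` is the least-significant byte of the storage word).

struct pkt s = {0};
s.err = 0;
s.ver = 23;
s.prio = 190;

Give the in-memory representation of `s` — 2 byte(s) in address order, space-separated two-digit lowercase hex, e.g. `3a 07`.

err:1 = 0 → 0x0 << 0 → word 0x0000
ver:5 = 23 → 0x17 << 1 → word 0x002e
prio:10 = 190 → 0xbe << 6 → word 0x2fae
word = 0x2fae → little-endian bytes:
  [0]=0xae  [1]=0x2f

ae 2f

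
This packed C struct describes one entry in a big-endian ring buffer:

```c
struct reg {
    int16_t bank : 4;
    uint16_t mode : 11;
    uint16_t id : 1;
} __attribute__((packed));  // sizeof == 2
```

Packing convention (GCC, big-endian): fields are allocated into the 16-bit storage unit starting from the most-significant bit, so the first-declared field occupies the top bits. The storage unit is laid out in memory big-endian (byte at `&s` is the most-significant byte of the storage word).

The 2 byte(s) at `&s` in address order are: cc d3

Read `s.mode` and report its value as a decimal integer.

1641

[0]=0xcc [1]=0xd3 (big-endian) → word 0xccd3
bank [12+:4] = (word>>12) & 0xf = 12
mode [1+:11] = (word>>1) & 0x7ff = 1641  ←
id [0+:1] = (word>>0) & 0x1 = 1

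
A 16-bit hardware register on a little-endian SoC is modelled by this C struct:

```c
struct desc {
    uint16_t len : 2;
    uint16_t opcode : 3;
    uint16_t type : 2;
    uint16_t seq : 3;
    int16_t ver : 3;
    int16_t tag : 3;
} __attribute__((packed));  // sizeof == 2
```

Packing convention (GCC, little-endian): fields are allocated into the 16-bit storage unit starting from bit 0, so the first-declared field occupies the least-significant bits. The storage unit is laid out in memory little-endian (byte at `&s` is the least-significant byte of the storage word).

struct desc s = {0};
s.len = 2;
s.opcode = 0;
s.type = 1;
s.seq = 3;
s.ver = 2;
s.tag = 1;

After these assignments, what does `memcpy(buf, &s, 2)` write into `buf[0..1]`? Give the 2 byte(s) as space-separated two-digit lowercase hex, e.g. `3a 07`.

a2 29

[0+:2] len=2 & 0x3 = 0x2; word=0x0002
[2+:3] opcode=0 & 0x7 = 0x0; word=0x0002
[5+:2] type=1 & 0x3 = 0x1; word=0x0022
[7+:3] seq=3 & 0x7 = 0x3; word=0x01a2
[10+:3] ver=2 & 0x7 = 0x2; word=0x09a2
[13+:3] tag=1 & 0x7 = 0x1; word=0x29a2
word = 0x29a2 → little-endian bytes:
  [0]=0xa2  [1]=0x29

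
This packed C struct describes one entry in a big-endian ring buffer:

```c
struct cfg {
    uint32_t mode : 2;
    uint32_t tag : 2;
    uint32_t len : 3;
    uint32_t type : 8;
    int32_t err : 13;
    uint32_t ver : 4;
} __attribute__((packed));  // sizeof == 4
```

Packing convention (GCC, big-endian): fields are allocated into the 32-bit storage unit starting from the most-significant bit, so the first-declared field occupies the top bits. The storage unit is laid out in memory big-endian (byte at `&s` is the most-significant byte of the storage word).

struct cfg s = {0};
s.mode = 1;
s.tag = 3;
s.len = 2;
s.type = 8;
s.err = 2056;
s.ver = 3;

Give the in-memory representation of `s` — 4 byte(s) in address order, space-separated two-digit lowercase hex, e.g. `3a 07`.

mode (2b) val=1 bits=0x1 at bit 30: 0x40000000
tag (2b) val=3 bits=0x3 at bit 28: 0x70000000
len (3b) val=2 bits=0x2 at bit 25: 0x74000000
type (8b) val=8 bits=0x8 at bit 17: 0x74100000
err (13b) val=2056 bits=0x808 at bit 4: 0x74108080
ver (4b) val=3 bits=0x3 at bit 0: 0x74108083
word = 0x74108083 → big-endian bytes:
  [0]=0x74  [1]=0x10  [2]=0x80  [3]=0x83

74 10 80 83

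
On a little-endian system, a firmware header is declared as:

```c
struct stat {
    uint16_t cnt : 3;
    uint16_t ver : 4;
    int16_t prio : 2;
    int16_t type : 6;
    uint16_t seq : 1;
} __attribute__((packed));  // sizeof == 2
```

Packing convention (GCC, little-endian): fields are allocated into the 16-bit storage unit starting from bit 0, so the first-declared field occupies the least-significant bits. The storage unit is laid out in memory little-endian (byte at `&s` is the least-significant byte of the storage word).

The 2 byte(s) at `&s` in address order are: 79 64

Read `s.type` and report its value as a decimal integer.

[0]=0x79 [1]=0x64 (little-endian) → word 0x6479
cnt:3 @ bit 0 → (0x6479>>0)&0x7 = 0x1
ver:4 @ bit 3 → (0x6479>>3)&0xf = 0xf
prio:2 @ bit 7 → (0x6479>>7)&0x3 = 0x0
type:6 @ bit 9 → (0x6479>>9)&0x3f = 0x32  ←
seq:1 @ bit 15 → (0x6479>>15)&0x1 = 0x0
type signed 6b, MSB=1: 50 - 64 = -14

-14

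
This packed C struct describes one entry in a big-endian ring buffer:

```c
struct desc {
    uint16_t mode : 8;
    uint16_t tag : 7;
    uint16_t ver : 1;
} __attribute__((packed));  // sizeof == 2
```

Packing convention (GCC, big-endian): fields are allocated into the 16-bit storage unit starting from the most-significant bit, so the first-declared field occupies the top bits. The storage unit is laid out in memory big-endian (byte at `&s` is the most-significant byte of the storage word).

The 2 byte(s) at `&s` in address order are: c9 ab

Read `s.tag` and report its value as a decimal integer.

[0]=0xc9 [1]=0xab (big-endian) → word 0xc9ab
mode [8+:8] = (word>>8) & 0xff = 201
tag [1+:7] = (word>>1) & 0x7f = 85  ←
ver [0+:1] = (word>>0) & 0x1 = 1

85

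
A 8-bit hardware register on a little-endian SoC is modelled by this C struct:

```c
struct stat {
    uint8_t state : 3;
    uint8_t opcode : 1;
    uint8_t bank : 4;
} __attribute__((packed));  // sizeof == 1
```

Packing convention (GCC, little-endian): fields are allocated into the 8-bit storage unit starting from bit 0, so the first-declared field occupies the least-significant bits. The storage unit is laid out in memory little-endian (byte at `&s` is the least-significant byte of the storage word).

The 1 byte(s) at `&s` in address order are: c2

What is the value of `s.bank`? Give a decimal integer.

[0]=0xc2 (little-endian) → word 0xc2
state:3 @ bit 0 → (0xc2>>0)&0x7 = 0x2
opcode:1 @ bit 3 → (0xc2>>3)&0x1 = 0x0
bank:4 @ bit 4 → (0xc2>>4)&0xf = 0xc  ←

12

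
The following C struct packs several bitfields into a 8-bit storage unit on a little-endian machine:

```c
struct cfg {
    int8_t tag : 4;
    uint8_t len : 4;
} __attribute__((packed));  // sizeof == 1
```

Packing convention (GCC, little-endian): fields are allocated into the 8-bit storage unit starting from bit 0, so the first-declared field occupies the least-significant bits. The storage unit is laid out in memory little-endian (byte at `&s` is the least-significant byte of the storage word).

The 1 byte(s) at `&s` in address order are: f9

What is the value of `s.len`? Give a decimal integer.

15

[0]=0xf9 (little-endian) → word 0xf9
tag:4 @ bit 0 → (0xf9>>0)&0xf = 0x9
len:4 @ bit 4 → (0xf9>>4)&0xf = 0xf  ←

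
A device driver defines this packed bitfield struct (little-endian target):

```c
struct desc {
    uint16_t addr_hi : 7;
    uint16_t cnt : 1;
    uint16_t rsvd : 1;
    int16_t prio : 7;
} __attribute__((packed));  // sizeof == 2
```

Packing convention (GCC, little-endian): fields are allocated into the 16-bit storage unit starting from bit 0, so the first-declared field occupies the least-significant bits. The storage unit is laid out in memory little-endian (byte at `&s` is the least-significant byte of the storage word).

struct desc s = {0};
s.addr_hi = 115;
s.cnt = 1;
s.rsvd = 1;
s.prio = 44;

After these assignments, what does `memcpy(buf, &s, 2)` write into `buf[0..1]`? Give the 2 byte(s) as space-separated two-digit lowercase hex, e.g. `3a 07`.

f3 59

[0+:7] addr_hi=115 & 0x7f = 0x73; word=0x0073
[7+:1] cnt=1 & 0x1 = 0x1; word=0x00f3
[8+:1] rsvd=1 & 0x1 = 0x1; word=0x01f3
[9+:7] prio=44 & 0x7f = 0x2c; word=0x59f3
word = 0x59f3 → little-endian bytes:
  [0]=0xf3  [1]=0x59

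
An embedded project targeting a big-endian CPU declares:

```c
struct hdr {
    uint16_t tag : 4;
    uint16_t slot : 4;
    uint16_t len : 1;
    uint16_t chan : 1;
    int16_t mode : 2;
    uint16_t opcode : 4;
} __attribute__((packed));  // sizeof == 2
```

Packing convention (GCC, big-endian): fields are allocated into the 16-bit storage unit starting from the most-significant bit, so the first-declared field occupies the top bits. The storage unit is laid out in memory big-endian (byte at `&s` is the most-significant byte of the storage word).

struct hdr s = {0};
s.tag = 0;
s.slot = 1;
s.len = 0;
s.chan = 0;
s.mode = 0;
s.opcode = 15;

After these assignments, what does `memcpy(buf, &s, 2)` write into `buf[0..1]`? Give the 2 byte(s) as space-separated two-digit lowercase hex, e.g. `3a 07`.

[12+:4] tag=0 & 0xf = 0x0; word=0x0000
[8+:4] slot=1 & 0xf = 0x1; word=0x0100
[7+:1] len=0 & 0x1 = 0x0; word=0x0100
[6+:1] chan=0 & 0x1 = 0x0; word=0x0100
[4+:2] mode=0 & 0x3 = 0x0; word=0x0100
[0+:4] opcode=15 & 0xf = 0xf; word=0x010f
word = 0x010f → big-endian bytes:
  [0]=0x01  [1]=0x0f

01 0f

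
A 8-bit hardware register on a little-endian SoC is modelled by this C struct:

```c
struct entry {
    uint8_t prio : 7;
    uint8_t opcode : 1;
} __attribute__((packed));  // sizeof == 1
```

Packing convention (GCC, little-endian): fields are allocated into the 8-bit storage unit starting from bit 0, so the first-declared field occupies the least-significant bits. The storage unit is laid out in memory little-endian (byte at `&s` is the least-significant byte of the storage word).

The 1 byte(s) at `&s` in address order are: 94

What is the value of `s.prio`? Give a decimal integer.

20

[0]=0x94 (little-endian) → word 0x94
prio:7 @ bit 0 → (0x94>>0)&0x7f = 0x14  ←
opcode:1 @ bit 7 → (0x94>>7)&0x1 = 0x1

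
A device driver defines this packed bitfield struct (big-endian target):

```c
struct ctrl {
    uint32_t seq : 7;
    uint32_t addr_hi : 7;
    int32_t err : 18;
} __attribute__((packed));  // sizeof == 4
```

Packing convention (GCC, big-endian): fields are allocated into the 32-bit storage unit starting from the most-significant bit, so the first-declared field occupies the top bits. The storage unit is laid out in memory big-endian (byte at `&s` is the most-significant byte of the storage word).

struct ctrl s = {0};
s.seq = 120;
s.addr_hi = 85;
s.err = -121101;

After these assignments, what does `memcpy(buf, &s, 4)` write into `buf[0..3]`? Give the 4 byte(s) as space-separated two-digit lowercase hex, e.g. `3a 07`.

seq:7 = 120 → 0x78 << 25 → word 0xf0000000
addr_hi:7 = 85 → 0x55 << 18 → word 0xf1540000
err:18 = -121101 → 0x226f3 << 0 → word 0xf15626f3
word = 0xf15626f3 → big-endian bytes:
  [0]=0xf1  [1]=0x56  [2]=0x26  [3]=0xf3

f1 56 26 f3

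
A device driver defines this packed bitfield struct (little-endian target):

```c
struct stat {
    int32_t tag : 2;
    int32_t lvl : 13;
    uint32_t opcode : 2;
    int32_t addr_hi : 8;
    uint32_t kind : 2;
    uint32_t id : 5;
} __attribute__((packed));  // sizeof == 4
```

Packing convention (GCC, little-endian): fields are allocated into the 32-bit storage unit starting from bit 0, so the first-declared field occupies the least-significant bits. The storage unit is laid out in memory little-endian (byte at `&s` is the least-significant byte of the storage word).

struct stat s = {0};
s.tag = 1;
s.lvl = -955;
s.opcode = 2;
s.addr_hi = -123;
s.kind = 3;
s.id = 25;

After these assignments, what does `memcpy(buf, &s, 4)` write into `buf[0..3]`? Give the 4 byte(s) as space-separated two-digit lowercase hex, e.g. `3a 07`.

15 71 0b cf

[0+:2] tag=1 & 0x3 = 0x1; word=0x00000001
[2+:13] lvl=-955 & 0x1fff = 0x1c45; word=0x00007115
[15+:2] opcode=2 & 0x3 = 0x2; word=0x00017115
[17+:8] addr_hi=-123 & 0xff = 0x85; word=0x010b7115
[25+:2] kind=3 & 0x3 = 0x3; word=0x070b7115
[27+:5] id=25 & 0x1f = 0x19; word=0xcf0b7115
word = 0xcf0b7115 → little-endian bytes:
  [0]=0x15  [1]=0x71  [2]=0x0b  [3]=0xcf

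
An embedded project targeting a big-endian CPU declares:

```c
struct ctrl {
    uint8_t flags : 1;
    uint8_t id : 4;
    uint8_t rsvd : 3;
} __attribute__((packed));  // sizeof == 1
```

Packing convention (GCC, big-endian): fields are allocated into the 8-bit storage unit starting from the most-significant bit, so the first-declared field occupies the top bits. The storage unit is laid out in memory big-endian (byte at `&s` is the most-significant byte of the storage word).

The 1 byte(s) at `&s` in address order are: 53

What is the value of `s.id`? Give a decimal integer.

[0]=0x53 (big-endian) → word 0x53
flags [7+:1] = (word>>7) & 0x1 = 0
id [3+:4] = (word>>3) & 0xf = 10  ←
rsvd [0+:3] = (word>>0) & 0x7 = 3

10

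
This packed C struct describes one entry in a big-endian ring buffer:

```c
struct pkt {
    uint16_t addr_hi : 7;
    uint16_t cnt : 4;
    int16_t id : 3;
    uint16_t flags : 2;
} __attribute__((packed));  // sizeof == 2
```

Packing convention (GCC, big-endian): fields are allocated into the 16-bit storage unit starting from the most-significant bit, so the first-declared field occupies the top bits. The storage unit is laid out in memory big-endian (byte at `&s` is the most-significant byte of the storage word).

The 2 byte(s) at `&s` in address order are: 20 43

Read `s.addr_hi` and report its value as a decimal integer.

[0]=0x20 [1]=0x43 (big-endian) → word 0x2043
addr_hi [9+:7] = (word>>9) & 0x7f = 16  ←
cnt [5+:4] = (word>>5) & 0xf = 2
id [2+:3] = (word>>2) & 0x7 = 0
flags [0+:2] = (word>>0) & 0x3 = 3

16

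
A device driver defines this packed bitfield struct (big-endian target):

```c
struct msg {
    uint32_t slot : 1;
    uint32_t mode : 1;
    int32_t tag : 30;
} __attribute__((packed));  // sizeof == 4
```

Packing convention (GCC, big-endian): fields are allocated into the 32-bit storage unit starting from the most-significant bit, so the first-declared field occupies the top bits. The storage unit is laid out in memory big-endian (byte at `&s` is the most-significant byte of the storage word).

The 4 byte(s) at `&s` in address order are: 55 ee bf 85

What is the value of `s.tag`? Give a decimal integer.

367968133

[0]=0x55 [1]=0xee [2]=0xbf [3]=0x85 (big-endian) → word 0x55eebf85
slot:1 @ bit 31 → (0x55eebf85>>31)&0x1 = 0x0
mode:1 @ bit 30 → (0x55eebf85>>30)&0x1 = 0x1
tag:30 @ bit 0 → (0x55eebf85>>0)&0x3fffffff = 0x15eebf85  ←
tag signed 30b, MSB=0: value = 367968133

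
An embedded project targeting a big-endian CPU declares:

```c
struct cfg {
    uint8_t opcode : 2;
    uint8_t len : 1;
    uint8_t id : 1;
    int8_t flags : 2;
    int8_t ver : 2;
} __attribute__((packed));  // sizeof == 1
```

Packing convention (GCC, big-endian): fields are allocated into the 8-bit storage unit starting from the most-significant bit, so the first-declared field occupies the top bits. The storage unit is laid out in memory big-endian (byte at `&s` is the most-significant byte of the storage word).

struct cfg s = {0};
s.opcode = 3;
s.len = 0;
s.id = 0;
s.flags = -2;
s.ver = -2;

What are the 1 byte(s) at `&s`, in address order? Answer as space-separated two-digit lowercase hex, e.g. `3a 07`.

ca

opcode:2 = 3 → 0x3 << 6 → word 0xc0
len:1 = 0 → 0x0 << 5 → word 0xc0
id:1 = 0 → 0x0 << 4 → word 0xc0
flags:2 = -2 → 0x2 << 2 → word 0xc8
ver:2 = -2 → 0x2 << 0 → word 0xca
word = 0xca → big-endian bytes:
  [0]=0xca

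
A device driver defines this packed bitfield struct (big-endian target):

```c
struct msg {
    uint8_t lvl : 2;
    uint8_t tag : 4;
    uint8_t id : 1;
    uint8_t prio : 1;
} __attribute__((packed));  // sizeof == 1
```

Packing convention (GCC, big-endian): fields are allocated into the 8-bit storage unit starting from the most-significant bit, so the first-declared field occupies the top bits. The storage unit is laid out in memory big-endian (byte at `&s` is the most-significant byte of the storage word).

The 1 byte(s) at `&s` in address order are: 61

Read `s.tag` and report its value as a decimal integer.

[0]=0x61 (big-endian) → word 0x61
lvl:2 @ bit 6 → (0x61>>6)&0x3 = 0x1
tag:4 @ bit 2 → (0x61>>2)&0xf = 0x8  ←
id:1 @ bit 1 → (0x61>>1)&0x1 = 0x0
prio:1 @ bit 0 → (0x61>>0)&0x1 = 0x1

8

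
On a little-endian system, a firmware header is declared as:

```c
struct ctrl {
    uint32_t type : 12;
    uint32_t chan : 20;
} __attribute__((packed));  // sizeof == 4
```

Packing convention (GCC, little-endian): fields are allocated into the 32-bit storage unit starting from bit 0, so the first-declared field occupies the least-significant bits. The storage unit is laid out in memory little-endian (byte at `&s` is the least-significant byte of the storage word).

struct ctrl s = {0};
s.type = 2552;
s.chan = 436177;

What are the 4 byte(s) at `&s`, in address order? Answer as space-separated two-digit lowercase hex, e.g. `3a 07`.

[0+:12] type=2552 & 0xfff = 0x9f8; word=0x000009f8
[12+:20] chan=436177 & 0xfffff = 0x6a7d1; word=0x6a7d19f8
word = 0x6a7d19f8 → little-endian bytes:
  [0]=0xf8  [1]=0x19  [2]=0x7d  [3]=0x6a

f8 19 7d 6a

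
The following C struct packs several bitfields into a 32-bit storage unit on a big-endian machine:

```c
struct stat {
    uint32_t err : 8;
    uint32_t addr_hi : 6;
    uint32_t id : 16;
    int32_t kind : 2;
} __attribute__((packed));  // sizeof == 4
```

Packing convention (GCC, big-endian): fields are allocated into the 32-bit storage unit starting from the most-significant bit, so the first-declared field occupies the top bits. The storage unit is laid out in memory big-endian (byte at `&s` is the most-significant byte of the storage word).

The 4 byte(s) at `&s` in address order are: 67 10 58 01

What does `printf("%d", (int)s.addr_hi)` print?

4

[0]=0x67 [1]=0x10 [2]=0x58 [3]=0x01 (big-endian) → word 0x67105801
err:8 @ bit 24 → (0x67105801>>24)&0xff = 0x67
addr_hi:6 @ bit 18 → (0x67105801>>18)&0x3f = 0x4  ←
id:16 @ bit 2 → (0x67105801>>2)&0xffff = 0x1600
kind:2 @ bit 0 → (0x67105801>>0)&0x3 = 0x1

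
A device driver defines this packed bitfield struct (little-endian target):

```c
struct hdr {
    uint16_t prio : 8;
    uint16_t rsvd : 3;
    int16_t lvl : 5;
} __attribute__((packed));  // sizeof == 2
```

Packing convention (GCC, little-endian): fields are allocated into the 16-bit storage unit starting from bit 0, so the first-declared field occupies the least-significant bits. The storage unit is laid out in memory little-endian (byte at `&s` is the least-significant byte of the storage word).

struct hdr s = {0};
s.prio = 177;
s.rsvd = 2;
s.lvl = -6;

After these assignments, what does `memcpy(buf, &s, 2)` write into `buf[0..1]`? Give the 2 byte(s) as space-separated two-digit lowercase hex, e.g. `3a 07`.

[0+:8] prio=177 & 0xff = 0xb1; word=0x00b1
[8+:3] rsvd=2 & 0x7 = 0x2; word=0x02b1
[11+:5] lvl=-6 & 0x1f = 0x1a; word=0xd2b1
word = 0xd2b1 → little-endian bytes:
  [0]=0xb1  [1]=0xd2

b1 d2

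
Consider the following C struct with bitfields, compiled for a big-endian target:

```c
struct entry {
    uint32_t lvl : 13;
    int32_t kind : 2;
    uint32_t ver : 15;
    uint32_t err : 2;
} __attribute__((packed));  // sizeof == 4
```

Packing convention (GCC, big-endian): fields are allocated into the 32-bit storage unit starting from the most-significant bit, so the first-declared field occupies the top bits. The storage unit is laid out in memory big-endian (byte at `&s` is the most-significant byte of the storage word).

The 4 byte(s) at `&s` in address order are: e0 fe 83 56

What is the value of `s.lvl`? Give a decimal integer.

7199

[0]=0xe0 [1]=0xfe [2]=0x83 [3]=0x56 (big-endian) → word 0xe0fe8356
lvl [19+:13] = (word>>19) & 0x1fff = 7199  ←
kind [17+:2] = (word>>17) & 0x3 = 3
ver [2+:15] = (word>>2) & 0x7fff = 8405
err [0+:2] = (word>>0) & 0x3 = 2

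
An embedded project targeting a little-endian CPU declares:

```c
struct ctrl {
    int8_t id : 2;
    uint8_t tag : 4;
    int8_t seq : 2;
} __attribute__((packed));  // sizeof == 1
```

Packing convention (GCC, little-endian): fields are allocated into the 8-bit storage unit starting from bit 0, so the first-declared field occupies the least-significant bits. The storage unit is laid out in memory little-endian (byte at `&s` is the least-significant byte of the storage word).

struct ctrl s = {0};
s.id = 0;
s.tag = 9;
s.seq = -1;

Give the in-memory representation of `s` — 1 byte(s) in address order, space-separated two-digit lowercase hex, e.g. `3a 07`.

id:2 = 0 → 0x0 << 0 → word 0x00
tag:4 = 9 → 0x9 << 2 → word 0x24
seq:2 = -1 → 0x3 << 6 → word 0xe4
word = 0xe4 → little-endian bytes:
  [0]=0xe4

e4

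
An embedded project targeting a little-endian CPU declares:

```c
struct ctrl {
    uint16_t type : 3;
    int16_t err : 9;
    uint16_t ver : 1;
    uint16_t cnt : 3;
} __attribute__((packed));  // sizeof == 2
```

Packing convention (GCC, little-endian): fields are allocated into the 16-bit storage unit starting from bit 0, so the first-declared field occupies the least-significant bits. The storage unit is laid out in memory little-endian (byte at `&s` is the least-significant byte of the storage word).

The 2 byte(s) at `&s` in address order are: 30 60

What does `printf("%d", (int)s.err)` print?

6

[0]=0x30 [1]=0x60 (little-endian) → word 0x6030
type:3 @ bit 0 → (0x6030>>0)&0x7 = 0x0
err:9 @ bit 3 → (0x6030>>3)&0x1ff = 0x6  ←
ver:1 @ bit 12 → (0x6030>>12)&0x1 = 0x0
cnt:3 @ bit 13 → (0x6030>>13)&0x7 = 0x3
err signed 9b, MSB=0: value = 6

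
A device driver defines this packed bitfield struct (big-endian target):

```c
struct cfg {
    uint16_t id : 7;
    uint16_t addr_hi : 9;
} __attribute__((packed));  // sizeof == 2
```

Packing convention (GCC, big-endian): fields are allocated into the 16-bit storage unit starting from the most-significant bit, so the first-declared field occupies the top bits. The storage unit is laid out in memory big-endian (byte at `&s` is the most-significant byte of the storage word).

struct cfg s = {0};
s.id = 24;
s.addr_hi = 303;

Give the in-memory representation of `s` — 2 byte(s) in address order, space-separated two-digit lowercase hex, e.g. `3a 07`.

31 2f

id:7 = 24 → 0x18 << 9 → word 0x3000
addr_hi:9 = 303 → 0x12f << 0 → word 0x312f
word = 0x312f → big-endian bytes:
  [0]=0x31  [1]=0x2f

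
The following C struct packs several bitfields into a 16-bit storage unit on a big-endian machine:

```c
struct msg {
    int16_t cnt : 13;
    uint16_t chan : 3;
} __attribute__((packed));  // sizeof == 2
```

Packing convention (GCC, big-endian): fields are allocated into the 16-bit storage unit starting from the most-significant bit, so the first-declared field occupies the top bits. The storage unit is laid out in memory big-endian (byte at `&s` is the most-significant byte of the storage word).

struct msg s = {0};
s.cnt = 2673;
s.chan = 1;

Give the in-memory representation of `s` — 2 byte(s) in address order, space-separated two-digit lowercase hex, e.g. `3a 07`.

53 89

cnt:13 = 2673 → 0xa71 << 3 → word 0x5388
chan:3 = 1 → 0x1 << 0 → word 0x5389
word = 0x5389 → big-endian bytes:
  [0]=0x53  [1]=0x89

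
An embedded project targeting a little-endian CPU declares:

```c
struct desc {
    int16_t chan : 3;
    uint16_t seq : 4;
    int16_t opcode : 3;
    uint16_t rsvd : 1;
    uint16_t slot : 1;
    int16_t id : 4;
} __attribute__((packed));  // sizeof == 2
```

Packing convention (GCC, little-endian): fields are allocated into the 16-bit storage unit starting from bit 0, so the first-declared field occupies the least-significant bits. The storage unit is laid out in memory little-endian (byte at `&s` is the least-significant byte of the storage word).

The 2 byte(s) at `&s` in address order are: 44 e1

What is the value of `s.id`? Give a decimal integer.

-2

[0]=0x44 [1]=0xe1 (little-endian) → word 0xe144
chan:3 @ bit 0 → (0xe144>>0)&0x7 = 0x4
seq:4 @ bit 3 → (0xe144>>3)&0xf = 0x8
opcode:3 @ bit 7 → (0xe144>>7)&0x7 = 0x2
rsvd:1 @ bit 10 → (0xe144>>10)&0x1 = 0x0
slot:1 @ bit 11 → (0xe144>>11)&0x1 = 0x0
id:4 @ bit 12 → (0xe144>>12)&0xf = 0xe  ←
id signed 4b, MSB=1: 14 - 16 = -2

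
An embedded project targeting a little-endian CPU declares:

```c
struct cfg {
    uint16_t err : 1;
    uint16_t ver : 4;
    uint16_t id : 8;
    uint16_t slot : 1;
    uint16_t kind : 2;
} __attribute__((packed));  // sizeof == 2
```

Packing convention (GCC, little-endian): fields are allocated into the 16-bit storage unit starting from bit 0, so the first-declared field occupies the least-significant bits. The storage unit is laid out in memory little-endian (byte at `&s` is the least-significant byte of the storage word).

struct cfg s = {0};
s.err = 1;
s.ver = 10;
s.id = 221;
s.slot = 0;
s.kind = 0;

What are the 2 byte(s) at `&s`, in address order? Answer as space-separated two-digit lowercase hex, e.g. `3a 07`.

err:1 = 1 → 0x1 << 0 → word 0x0001
ver:4 = 10 → 0xa << 1 → word 0x0015
id:8 = 221 → 0xdd << 5 → word 0x1bb5
slot:1 = 0 → 0x0 << 13 → word 0x1bb5
kind:2 = 0 → 0x0 << 14 → word 0x1bb5
word = 0x1bb5 → little-endian bytes:
  [0]=0xb5  [1]=0x1b

b5 1b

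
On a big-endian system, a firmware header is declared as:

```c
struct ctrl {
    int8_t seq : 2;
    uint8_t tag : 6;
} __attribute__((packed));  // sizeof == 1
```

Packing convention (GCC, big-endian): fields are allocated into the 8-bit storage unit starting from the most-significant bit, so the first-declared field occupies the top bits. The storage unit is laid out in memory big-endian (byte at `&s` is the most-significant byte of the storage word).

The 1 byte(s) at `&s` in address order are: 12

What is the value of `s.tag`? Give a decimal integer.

18

[0]=0x12 (big-endian) → word 0x12
seq [6+:2] = (word>>6) & 0x3 = 0
tag [0+:6] = (word>>0) & 0x3f = 18  ←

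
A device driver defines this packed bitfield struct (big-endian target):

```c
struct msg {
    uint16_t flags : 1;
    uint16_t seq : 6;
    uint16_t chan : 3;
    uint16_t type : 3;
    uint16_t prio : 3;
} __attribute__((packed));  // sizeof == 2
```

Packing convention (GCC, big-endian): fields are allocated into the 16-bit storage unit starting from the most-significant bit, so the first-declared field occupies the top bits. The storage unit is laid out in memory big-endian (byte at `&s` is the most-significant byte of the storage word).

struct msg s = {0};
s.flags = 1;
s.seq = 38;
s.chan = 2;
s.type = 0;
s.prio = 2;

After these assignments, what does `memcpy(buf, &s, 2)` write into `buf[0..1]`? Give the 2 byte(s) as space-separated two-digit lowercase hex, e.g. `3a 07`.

[15+:1] flags=1 & 0x1 = 0x1; word=0x8000
[9+:6] seq=38 & 0x3f = 0x26; word=0xcc00
[6+:3] chan=2 & 0x7 = 0x2; word=0xcc80
[3+:3] type=0 & 0x7 = 0x0; word=0xcc80
[0+:3] prio=2 & 0x7 = 0x2; word=0xcc82
word = 0xcc82 → big-endian bytes:
  [0]=0xcc  [1]=0x82

cc 82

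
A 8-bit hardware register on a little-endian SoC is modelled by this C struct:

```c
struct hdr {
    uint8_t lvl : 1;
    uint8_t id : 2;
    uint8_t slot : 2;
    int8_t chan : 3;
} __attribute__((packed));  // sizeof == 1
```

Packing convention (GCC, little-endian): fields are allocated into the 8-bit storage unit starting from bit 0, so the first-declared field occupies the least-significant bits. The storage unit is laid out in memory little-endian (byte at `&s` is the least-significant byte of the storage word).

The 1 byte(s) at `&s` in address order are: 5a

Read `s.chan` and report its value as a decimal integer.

2

[0]=0x5a (little-endian) → word 0x5a
lvl:1 @ bit 0 → (0x5a>>0)&0x1 = 0x0
id:2 @ bit 1 → (0x5a>>1)&0x3 = 0x1
slot:2 @ bit 3 → (0x5a>>3)&0x3 = 0x3
chan:3 @ bit 5 → (0x5a>>5)&0x7 = 0x2  ←
chan signed 3b, MSB=0: value = 2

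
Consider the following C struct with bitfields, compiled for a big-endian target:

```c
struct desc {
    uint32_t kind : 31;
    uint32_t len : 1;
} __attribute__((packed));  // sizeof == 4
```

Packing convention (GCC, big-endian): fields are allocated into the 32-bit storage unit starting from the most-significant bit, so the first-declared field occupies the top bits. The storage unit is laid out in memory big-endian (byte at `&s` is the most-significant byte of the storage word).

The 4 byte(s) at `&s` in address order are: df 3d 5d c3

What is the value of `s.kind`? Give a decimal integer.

[0]=0xdf [1]=0x3d [2]=0x5d [3]=0xc3 (big-endian) → word 0xdf3d5dc3
kind:31 @ bit 1 → (0xdf3d5dc3>>1)&0x7fffffff = 0x6f9eaee1  ←
len:1 @ bit 0 → (0xdf3d5dc3>>0)&0x1 = 0x1

1872670433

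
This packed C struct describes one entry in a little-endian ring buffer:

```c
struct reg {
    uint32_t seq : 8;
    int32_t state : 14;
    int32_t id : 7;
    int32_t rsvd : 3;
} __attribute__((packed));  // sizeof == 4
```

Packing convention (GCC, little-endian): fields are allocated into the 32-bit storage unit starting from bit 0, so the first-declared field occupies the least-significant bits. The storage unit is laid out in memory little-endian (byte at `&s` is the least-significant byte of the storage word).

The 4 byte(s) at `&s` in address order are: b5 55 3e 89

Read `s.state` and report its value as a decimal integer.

[0]=0xb5 [1]=0x55 [2]=0x3e [3]=0x89 (little-endian) → word 0x893e55b5
seq:8 @ bit 0 → (0x893e55b5>>0)&0xff = 0xb5
state:14 @ bit 8 → (0x893e55b5>>8)&0x3fff = 0x3e55  ←
id:7 @ bit 22 → (0x893e55b5>>22)&0x7f = 0x24
rsvd:3 @ bit 29 → (0x893e55b5>>29)&0x7 = 0x4
state signed 14b, MSB=1: 15957 - 16384 = -427

-427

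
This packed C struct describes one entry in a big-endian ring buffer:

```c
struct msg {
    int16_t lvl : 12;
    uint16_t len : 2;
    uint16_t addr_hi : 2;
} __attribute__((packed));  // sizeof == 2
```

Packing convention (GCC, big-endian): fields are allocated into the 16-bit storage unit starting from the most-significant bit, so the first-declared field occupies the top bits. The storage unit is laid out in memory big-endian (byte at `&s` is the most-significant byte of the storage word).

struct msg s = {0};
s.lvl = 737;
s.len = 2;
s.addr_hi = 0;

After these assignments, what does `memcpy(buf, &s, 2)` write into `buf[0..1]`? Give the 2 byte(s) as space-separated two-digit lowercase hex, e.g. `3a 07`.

lvl:12 = 737 → 0x2e1 << 4 → word 0x2e10
len:2 = 2 → 0x2 << 2 → word 0x2e18
addr_hi:2 = 0 → 0x0 << 0 → word 0x2e18
word = 0x2e18 → big-endian bytes:
  [0]=0x2e  [1]=0x18

2e 18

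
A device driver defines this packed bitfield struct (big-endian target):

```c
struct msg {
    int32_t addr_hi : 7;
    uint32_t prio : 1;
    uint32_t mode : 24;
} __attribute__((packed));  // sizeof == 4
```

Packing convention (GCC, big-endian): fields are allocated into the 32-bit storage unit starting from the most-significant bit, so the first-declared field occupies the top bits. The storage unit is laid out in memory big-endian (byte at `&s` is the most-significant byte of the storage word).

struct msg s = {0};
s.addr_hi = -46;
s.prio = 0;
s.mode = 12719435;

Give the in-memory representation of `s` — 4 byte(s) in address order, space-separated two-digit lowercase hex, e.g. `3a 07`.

a4 c2 15 4b

addr_hi (7b) val=-46 bits=0x52 at bit 25: 0xa4000000
prio (1b) val=0 bits=0x0 at bit 24: 0xa4000000
mode (24b) val=12719435 bits=0xc2154b at bit 0: 0xa4c2154b
word = 0xa4c2154b → big-endian bytes:
  [0]=0xa4  [1]=0xc2  [2]=0x15  [3]=0x4b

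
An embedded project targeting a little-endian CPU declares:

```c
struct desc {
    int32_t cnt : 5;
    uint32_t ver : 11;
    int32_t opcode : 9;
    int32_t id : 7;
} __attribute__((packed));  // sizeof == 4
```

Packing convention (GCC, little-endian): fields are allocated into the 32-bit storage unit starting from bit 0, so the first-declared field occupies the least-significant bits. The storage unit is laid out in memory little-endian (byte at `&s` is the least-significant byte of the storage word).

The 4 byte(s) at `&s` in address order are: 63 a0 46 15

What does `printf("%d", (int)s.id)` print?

[0]=0x63 [1]=0xa0 [2]=0x46 [3]=0x15 (little-endian) → word 0x1546a063
cnt:5 @ bit 0 → (0x1546a063>>0)&0x1f = 0x3
ver:11 @ bit 5 → (0x1546a063>>5)&0x7ff = 0x503
opcode:9 @ bit 16 → (0x1546a063>>16)&0x1ff = 0x146
id:7 @ bit 25 → (0x1546a063>>25)&0x7f = 0xa  ←
id signed 7b, MSB=0: value = 10

10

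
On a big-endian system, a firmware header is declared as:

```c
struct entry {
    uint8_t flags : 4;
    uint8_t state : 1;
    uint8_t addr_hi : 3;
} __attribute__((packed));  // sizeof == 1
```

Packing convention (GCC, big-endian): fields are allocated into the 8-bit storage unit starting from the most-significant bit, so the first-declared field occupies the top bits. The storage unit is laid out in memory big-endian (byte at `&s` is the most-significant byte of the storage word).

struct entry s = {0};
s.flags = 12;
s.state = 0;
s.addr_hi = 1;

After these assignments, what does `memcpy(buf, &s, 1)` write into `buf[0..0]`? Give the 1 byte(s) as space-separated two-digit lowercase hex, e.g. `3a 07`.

[4+:4] flags=12 & 0xf = 0xc; word=0xc0
[3+:1] state=0 & 0x1 = 0x0; word=0xc0
[0+:3] addr_hi=1 & 0x7 = 0x1; word=0xc1
word = 0xc1 → big-endian bytes:
  [0]=0xc1

c1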